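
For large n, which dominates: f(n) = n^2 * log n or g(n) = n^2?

f(n) = n^2 * log n grows faster: extra log n factor -> infinity.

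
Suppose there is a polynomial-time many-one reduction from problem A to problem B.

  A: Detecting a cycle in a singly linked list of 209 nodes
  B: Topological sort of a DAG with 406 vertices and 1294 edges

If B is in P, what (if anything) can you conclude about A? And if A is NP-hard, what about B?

A poly-time reduction A <=_p B means any A-instance can be transformed to a B-instance in poly time.
If B is in P: compose the reduction with B's poly-time algorithm to solve A in poly time, so A is in P.
If A is NP-hard: every NP problem reduces to A, which reduces to B; composing reductions, every NP problem reduces to B, so B is NP-hard.
(Here in fact A is P and B is P.)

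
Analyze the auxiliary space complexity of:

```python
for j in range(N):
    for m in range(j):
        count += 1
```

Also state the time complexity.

Space complexity: O(1).
Only a constant amount of auxiliary storage is used; nothing grows with n.
Time complexity: O(n^2).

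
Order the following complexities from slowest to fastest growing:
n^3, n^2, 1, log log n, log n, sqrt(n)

Ordered by growth rate: 1 < log log n < log n < sqrt(n) < n^2 < n^3.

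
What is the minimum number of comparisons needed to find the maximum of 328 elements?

Finding the maximum requires 327 comparisons. Each comparison eliminates exactly one candidate. With 328 candidates, we need 327 eliminations.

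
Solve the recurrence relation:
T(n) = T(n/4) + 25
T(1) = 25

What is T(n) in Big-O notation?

Each step divides n by 4 and adds 25. After log_4(n) steps, T(n) = O(log n).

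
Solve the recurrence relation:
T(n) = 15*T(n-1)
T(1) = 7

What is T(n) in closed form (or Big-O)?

Each step multiplies by 15. T(n) = T(1)*15^(n-1) = 7*15^(n-1).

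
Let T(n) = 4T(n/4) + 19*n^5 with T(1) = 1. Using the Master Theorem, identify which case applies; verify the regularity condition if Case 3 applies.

a=4, b=4, f(n)=19*n^5.
log_4(4) = 1 < 5.
f(n) = Omega(n^(1+epsilon)) for some epsilon > 0, so Case 3 is the candidate.
Regularity: a*f(n/b) = 4*19*(n/4)^5 = (4/1024)*19*n^5 <= c*f(n) with c = 4/1024 < 1. Satisfied.
Case 3: T(n) = Theta(n^5).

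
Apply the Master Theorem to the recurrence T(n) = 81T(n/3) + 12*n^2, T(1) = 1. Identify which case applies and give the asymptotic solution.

a=81, b=3, f(n)=12*n^2.
log_3(81) = 4 > 2.
Since f(n) = O(n^2) is polynomially smaller than n^4, Case 1 applies.
T(n) = Theta(n^4).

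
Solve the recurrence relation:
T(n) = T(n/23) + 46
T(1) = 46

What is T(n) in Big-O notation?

Each step divides n by 23 and adds 46. After log_23(n) steps, T(n) = O(log n).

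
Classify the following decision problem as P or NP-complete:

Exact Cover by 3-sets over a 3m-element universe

This problem is NP-complete: one of Karp's 21 NP-complete problems.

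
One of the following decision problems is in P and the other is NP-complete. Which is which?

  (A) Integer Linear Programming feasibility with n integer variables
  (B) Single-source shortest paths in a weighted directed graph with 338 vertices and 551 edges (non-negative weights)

(A) is NP-complete: ILP feasibility is NP-complete (LP relaxation is in P).
(B) is P: Dijkstra's algorithm runs in O((V+E) log V).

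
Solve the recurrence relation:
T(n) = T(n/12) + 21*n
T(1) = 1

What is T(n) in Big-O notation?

Geometric series: 21*n*(1 + 1/12 + 1/12^2 + ...) = O(n). T(n) = O(n).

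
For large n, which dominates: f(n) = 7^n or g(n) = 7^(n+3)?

f(n) = 7^n and g(n) = 7^(n+3) are Theta of each other: 7^(n+3) = 7^3 * 7^n = Theta(7^n).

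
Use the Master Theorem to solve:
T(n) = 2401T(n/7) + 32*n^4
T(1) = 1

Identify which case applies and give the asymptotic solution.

a=2401, b=7, f(n)=32*n^4.
log_7(2401) = 4, so n^(log_b(a)) = n^4.
f(n) = Theta(n^4), so Case 2 applies.
T(n) = Theta(n^4 log n).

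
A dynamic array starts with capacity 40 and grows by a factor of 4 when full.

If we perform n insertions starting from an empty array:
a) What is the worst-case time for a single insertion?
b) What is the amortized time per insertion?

(a) Worst-case single insertion: O(n) -- when the array is full at capacity c, the resize copies all c elements, and c can be Theta(n).
(b) Resizes happen at sizes 40, 160, 640, ... Total copy cost for n insertions: 40 + 160 + ... = O(n) (geometric series with ratio 1/4). Amortized cost per insertion: O(n)/n = O(1).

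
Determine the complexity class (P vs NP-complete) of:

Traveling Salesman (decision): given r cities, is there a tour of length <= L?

This problem is NP-complete: reduces from Hamiltonian Cycle.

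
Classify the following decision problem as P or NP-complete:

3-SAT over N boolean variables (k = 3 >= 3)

This problem is NP-complete: 3-SAT is NP-complete (Cook-Levin); k-SAT for k>=3 reduces from 3-SAT.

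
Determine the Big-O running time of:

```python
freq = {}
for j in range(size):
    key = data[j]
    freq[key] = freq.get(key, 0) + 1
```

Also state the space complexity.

Time complexity: O(n).
Space complexity: O(n).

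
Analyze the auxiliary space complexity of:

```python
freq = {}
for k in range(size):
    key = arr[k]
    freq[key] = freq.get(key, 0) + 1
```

Space complexity: O(n).
Auxiliary storage grows linearly with the input size n in the worst case.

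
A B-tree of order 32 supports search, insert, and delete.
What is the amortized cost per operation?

B-tree of order 32 has height O(log_32 n). Each operation traverses the tree height. Splits during insert and merges during delete are O(1) each and occur at most once per level. Total cost per operation: O(log_32 n).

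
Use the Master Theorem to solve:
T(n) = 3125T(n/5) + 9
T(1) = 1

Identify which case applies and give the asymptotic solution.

a=3125, b=5, f(n)=9.
log_5(3125) = 5 > 0.
Since f(n) = O(n^0) is polynomially smaller than n^5, Case 1 applies.
T(n) = Theta(n^5).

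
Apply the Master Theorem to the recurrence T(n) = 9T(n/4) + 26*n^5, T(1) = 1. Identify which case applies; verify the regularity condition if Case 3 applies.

a=9, b=4, f(n)=26*n^5.
log_4(9) = 1.585 < 5.
f(n) = Omega(n^(1.585+epsilon)) for some epsilon > 0, so Case 3 is the candidate.
Regularity: a*f(n/b) = 9*26*(n/4)^5 = (9/1024)*26*n^5 <= c*f(n) with c = 9/1024 < 1. Satisfied.
Case 3: T(n) = Theta(n^5).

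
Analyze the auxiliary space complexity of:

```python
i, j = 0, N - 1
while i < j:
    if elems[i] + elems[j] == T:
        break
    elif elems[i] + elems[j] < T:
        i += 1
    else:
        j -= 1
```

Space complexity: O(1).
Only a constant amount of auxiliary storage is used; nothing grows with n.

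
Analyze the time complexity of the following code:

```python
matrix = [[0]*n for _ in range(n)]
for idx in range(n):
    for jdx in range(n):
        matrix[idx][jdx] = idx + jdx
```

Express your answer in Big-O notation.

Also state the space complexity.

Time complexity: O(n^2).
Space complexity: O(n^2).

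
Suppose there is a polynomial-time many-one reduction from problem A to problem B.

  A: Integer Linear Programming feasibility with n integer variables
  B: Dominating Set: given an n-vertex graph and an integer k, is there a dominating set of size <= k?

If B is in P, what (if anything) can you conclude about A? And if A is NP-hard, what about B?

A poly-time reduction A <=_p B means any A-instance can be transformed to a B-instance in poly time.
If B is in P: compose the reduction with B's poly-time algorithm to solve A in poly time, so A is in P.
If A is NP-hard: every NP problem reduces to A, which reduces to B; composing reductions, every NP problem reduces to B, so B is NP-hard.
(Here in fact A is NP-complete and B is NP-complete.)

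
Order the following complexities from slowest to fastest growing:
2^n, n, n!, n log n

Ordered by growth rate: n < n log n < 2^n < n!.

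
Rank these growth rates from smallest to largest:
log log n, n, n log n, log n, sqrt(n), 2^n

Ordered by growth rate: log log n < log n < sqrt(n) < n < n log n < 2^n.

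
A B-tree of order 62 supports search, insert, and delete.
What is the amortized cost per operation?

B-tree of order 62 has height O(log_62 n). Each operation traverses the tree height. Splits during insert and merges during delete are O(1) each and occur at most once per level. Total cost per operation: O(log_62 n).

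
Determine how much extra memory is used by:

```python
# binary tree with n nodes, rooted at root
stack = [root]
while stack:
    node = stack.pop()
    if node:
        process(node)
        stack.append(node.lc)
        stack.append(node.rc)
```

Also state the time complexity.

Space complexity: O(n).
Auxiliary storage grows linearly with the input size n in the worst case.
Time complexity: O(n).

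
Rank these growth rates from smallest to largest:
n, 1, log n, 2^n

Ordered by growth rate: 1 < log n < n < 2^n.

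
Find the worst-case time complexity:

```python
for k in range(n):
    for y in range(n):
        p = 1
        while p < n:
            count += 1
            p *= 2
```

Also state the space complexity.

Time complexity: O(n^2 log n).
Space complexity: O(1).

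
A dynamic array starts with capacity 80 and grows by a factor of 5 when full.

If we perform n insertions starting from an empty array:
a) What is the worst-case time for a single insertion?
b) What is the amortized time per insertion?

(a) Worst-case single insertion: O(n) -- when the array is full at capacity c, the resize copies all c elements, and c can be Theta(n).
(b) Resizes happen at sizes 80, 400, 2000, ... Total copy cost for n insertions: 80 + 400 + ... = O(n) (geometric series with ratio 1/5). Amortized cost per insertion: O(n)/n = O(1).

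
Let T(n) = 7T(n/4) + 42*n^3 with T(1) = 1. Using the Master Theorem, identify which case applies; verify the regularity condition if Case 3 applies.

a=7, b=4, f(n)=42*n^3.
log_4(7) = 1.404 < 3.
f(n) = Omega(n^(1.404+epsilon)) for some epsilon > 0, so Case 3 is the candidate.
Regularity: a*f(n/b) = 7*42*(n/4)^3 = (7/64)*42*n^3 <= c*f(n) with c = 7/64 < 1. Satisfied.
Case 3: T(n) = Theta(n^3).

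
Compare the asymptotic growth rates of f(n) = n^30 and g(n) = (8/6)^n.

g(n) = (8/6)^n grows faster: (8/6)^n is exponential with base 8/6 > 1, dominating every polynomial.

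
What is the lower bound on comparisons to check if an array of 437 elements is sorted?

To verify 437 elements are sorted, we must compare each consecutive pair. Skipping any pair allows an adversary to swap them. Therefore 436 comparisons are necessary and sufficient.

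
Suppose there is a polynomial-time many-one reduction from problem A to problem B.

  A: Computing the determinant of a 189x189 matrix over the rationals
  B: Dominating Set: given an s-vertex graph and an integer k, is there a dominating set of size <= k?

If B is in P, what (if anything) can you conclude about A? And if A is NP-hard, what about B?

A poly-time reduction A <=_p B means any A-instance can be transformed to a B-instance in poly time.
If B is in P: compose the reduction with B's poly-time algorithm to solve A in poly time, so A is in P.
If A is NP-hard: every NP problem reduces to A, which reduces to B; composing reductions, every NP problem reduces to B, so B is NP-hard.
(Here in fact A is P and B is NP-complete.)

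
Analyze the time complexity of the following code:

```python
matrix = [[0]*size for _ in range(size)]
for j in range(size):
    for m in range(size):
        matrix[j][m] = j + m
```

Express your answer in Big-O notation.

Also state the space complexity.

Time complexity: O(n^2).
Space complexity: O(n^2).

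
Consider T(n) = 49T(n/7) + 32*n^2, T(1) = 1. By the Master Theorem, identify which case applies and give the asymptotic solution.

a=49, b=7, f(n)=32*n^2.
log_7(49) = 2, so n^(log_b(a)) = n^2.
f(n) = Theta(n^2), so Case 2 applies.
T(n) = Theta(n^2 log n).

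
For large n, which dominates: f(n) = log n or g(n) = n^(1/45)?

g(n) = n^(1/45) grows faster: any positive power of n dominates log n.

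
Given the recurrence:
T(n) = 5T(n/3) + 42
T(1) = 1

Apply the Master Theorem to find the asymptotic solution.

a=5, b=3, f(n)=42. log_3(5) = 1.465. Case 1 of Master Theorem: T(n) = O(n^1.465).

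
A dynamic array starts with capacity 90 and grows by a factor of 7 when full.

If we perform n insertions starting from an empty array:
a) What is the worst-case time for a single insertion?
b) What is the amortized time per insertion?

(a) Worst-case single insertion: O(n) -- when the array is full at capacity c, the resize copies all c elements, and c can be Theta(n).
(b) Resizes happen at sizes 90, 630, 4410, ... Total copy cost for n insertions: 90 + 630 + ... = O(n) (geometric series with ratio 1/7). Amortized cost per insertion: O(n)/n = O(1).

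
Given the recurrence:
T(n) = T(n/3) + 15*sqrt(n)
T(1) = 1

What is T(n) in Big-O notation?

Each level contributes sqrt(n/3^k). Geometric series with ratio 1/sqrt(3) < 1 sums to O(sqrt(n)).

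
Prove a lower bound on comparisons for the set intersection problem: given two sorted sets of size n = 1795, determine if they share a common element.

For two sorted arrays of size n = 1795, any correct algorithm must examine Omega(n) elements. If fewer are examined, an adversary places a common element in an unexamined gap. A merge-based scan achieves O(n), so the bound is tight.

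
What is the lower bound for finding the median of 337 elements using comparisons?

To find the median of 337 elements, every element must be compared at least once, so the lower bound is Omega(n). The BFPRT algorithm achieves O(n), making this tight.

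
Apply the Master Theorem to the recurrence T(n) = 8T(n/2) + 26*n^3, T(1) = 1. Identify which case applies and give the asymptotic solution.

a=8, b=2, f(n)=26*n^3.
log_2(8) = 3, so n^(log_b(a)) = n^3.
f(n) = Theta(n^3), so Case 2 applies.
T(n) = Theta(n^3 log n).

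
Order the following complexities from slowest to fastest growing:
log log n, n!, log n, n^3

Ordered by growth rate: log log n < log n < n^3 < n!.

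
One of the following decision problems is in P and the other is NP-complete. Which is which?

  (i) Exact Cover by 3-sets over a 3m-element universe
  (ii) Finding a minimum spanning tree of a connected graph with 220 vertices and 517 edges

(i) is NP-complete: one of Karp's 21 NP-complete problems.
(ii) is P: Kruskal's / Prim's algorithms run in polynomial time.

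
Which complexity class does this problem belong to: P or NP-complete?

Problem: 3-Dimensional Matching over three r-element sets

This problem is NP-complete: one of Karp's 21 NP-complete problems.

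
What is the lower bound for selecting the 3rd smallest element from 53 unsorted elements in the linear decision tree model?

Selecting the 3rd smallest of 53 elements requires Omega(n) comparisons. Every element must be compared at least once. The BFPRT algorithm achieves O(n), making this tight.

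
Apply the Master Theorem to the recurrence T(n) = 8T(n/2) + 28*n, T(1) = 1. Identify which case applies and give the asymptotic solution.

a=8, b=2, f(n)=28*n.
log_2(8) = 3 > 1.
Since f(n) = O(n^1) is polynomially smaller than n^3, Case 1 applies.
T(n) = Theta(n^3).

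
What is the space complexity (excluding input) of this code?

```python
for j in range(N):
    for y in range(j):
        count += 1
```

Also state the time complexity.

Space complexity: O(1).
Only a constant amount of auxiliary storage is used; nothing grows with n.
Time complexity: O(n^2).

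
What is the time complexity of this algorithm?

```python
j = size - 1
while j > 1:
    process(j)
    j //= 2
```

Time complexity: O(log n).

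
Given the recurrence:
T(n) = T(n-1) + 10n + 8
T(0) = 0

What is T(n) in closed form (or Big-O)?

Dominant term in sum is 10*sum(i, i=1..n) = 10*n*(n+1)/2 = O(n^2).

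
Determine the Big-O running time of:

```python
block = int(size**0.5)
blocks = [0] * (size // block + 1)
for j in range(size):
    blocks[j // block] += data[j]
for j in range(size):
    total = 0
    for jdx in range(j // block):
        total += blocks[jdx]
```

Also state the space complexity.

Time complexity: O(n * sqrt(n)).
Space complexity: O(sqrt(n)).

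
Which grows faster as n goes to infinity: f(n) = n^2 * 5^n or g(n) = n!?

g(n) = n! grows faster: by Stirling n! ~ (n/e)^n sqrt(2*pi*n); (n/e)^n eventually dominates n^2 * 5^n.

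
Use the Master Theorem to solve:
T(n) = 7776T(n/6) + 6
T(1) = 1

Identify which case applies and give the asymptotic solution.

a=7776, b=6, f(n)=6.
log_6(7776) = 5 > 0.
Since f(n) = O(n^0) is polynomially smaller than n^5, Case 1 applies.
T(n) = Theta(n^5).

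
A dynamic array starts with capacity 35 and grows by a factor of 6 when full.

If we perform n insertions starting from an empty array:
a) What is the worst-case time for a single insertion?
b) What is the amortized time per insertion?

(a) Worst-case single insertion: O(n) -- when the array is full at capacity c, the resize copies all c elements, and c can be Theta(n).
(b) Resizes happen at sizes 35, 210, 1260, ... Total copy cost for n insertions: 35 + 210 + ... = O(n) (geometric series with ratio 1/6). Amortized cost per insertion: O(n)/n = O(1).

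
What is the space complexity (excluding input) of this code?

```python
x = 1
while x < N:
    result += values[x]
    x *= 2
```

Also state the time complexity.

Space complexity: O(1).
Only a constant amount of auxiliary storage is used; nothing grows with n.
Time complexity: O(log n).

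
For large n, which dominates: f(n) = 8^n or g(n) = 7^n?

f(n) = 8^n grows faster: (8/7)^n -> infinity since 8/7 > 1.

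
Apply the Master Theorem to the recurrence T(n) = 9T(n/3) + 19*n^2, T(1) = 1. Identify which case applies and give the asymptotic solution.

a=9, b=3, f(n)=19*n^2.
log_3(9) = 2, so n^(log_b(a)) = n^2.
f(n) = Theta(n^2), so Case 2 applies.
T(n) = Theta(n^2 log n).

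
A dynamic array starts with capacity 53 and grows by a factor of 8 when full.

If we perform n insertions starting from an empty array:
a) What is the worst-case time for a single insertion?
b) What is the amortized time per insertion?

(a) Worst-case single insertion: O(n) -- when the array is full at capacity c, the resize copies all c elements, and c can be Theta(n).
(b) Resizes happen at sizes 53, 424, 3392, ... Total copy cost for n insertions: 53 + 424 + ... = O(n) (geometric series with ratio 1/8). Amortized cost per insertion: O(n)/n = O(1).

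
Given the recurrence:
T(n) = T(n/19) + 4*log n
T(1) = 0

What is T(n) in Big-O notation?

Each of the log_19(n) levels adds O(log n). T(n) = O(log^2 n).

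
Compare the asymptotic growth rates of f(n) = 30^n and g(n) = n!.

g(n) = n! grows faster: n!/30^n -> infinity by Stirling.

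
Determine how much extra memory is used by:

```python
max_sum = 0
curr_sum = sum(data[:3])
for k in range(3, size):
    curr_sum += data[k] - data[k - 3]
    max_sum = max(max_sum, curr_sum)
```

Space complexity: O(1).
Only a constant amount of auxiliary storage is used; nothing grows with n.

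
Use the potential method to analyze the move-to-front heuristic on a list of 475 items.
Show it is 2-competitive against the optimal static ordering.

Let Phi = number of inversions between the MTF list and the optimal static list (0 <= Phi <= C(475,2)). Accessing an element at MTF position k and optimal position j: the move-to-front destroys all k-1 inversions in front of it that are not in front in optimal (>= k-j of them) and creates at most j-1 new ones. Amortized cost <= k + (j-1) - (k-j) = 2j - 1 <= 2 * optimal cost.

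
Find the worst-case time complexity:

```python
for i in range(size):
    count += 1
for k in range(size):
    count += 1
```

Time complexity: O(n).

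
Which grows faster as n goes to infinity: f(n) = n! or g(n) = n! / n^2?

f(n) = n! grows faster: the ratio n!/(n!/n^2) = n^2 -> infinity.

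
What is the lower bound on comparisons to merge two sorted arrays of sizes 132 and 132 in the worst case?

Adversary: with |132 - 132| <= 1 the inputs can be fully interleaved so that every adjacent pair in the merged output comes from different arrays. Then each of the 263 adjacent pairs must be directly compared, or the algorithm cannot determine their relative order. Standard merge meets this bound.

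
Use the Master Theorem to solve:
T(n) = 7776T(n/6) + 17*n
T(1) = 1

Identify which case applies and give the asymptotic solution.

a=7776, b=6, f(n)=17*n.
log_6(7776) = 5 > 1.
Since f(n) = O(n^1) is polynomially smaller than n^5, Case 1 applies.
T(n) = Theta(n^5).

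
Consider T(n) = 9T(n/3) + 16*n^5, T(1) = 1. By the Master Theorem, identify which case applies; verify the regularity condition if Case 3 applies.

a=9, b=3, f(n)=16*n^5.
log_3(9) = 2 < 5.
f(n) = Omega(n^(2+epsilon)) for some epsilon > 0, so Case 3 is the candidate.
Regularity: a*f(n/b) = 9*16*(n/3)^5 = (9/243)*16*n^5 <= c*f(n) with c = 9/243 < 1. Satisfied.
Case 3: T(n) = Theta(n^5).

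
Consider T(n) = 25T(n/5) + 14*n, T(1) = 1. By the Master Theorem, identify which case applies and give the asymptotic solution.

a=25, b=5, f(n)=14*n.
log_5(25) = 2 > 1.
Since f(n) = O(n^1) is polynomially smaller than n^2, Case 1 applies.
T(n) = Theta(n^2).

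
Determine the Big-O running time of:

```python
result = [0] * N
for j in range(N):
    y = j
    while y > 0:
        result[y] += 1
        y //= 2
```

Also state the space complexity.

Time complexity: O(n log n).
Space complexity: O(n).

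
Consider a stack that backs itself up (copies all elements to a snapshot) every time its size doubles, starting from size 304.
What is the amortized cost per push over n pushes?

Backups occur at sizes 304, 608, 1216, ..., copying 304 + 608 + 1216 + ... <= 2n elements total (geometric series). Spread over n pushes, the amortized backup cost is O(1) per push.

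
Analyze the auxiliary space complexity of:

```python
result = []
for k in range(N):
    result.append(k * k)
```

Space complexity: O(n).
Auxiliary storage grows linearly with the input size n in the worst case.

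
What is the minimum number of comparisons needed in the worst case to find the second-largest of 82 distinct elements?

Lower bound: finding the max needs 82-1 comparisons. By the adversary weight-doubling argument, the max must personally win >= ceil(log_2(82)) = 7 comparisons; the 2nd-largest is among those 7 losers, needing 7-1 more comparisons. Total >= 82-1 + 7-1 = 87. A balanced knockout tournament achieves this.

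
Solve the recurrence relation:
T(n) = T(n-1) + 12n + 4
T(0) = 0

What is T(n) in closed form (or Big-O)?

Dominant term in sum is 12*sum(i, i=1..n) = 12*n*(n+1)/2 = O(n^2).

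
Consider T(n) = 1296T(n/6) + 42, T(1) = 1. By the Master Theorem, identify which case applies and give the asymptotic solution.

a=1296, b=6, f(n)=42.
log_6(1296) = 4 > 0.
Since f(n) = O(n^0) is polynomially smaller than n^4, Case 1 applies.
T(n) = Theta(n^4).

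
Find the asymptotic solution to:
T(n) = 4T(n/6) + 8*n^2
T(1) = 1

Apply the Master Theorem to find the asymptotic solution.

a=4, b=6, f(n)=8*n^2. log_6(4) = 0.7737 < 2. Case 3: T(n) = O(n^2).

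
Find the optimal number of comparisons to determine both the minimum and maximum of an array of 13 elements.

Naive approach: 24 comparisons (12 for max + 12 for min).
Optimal: Compare elements in pairs first (floor(n/2) = 6 comparisons), then find max among winners and min among losers (6 comparisons each).
Total: ceil(3n/2) - 2 = 18 comparisons. An adversary argument shows this is also a lower bound.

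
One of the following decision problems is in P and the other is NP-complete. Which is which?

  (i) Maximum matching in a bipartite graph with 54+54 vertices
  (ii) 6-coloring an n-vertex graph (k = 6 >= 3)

(i) is P: Hopcroft-Karp runs in O(E sqrt(V)).
(ii) is NP-complete: graph k-coloring for k>=3 is NP-complete by reduction from 3-SAT.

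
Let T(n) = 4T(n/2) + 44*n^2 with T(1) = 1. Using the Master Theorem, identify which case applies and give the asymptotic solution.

a=4, b=2, f(n)=44*n^2.
log_2(4) = 2, so n^(log_b(a)) = n^2.
f(n) = Theta(n^2), so Case 2 applies.
T(n) = Theta(n^2 log n).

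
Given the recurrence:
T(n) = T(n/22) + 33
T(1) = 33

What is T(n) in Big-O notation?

Each step divides n by 22 and adds 33. After log_22(n) steps, T(n) = O(log n).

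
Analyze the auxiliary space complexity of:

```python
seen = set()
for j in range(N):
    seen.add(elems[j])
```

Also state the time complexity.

Space complexity: O(n).
Auxiliary storage grows linearly with the input size n in the worst case.
Time complexity: O(n).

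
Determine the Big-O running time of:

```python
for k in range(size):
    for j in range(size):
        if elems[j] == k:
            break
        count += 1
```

Time complexity: O(n^2).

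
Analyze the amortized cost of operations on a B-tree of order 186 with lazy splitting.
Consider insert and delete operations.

In a B-tree of order 186, a node splits when it has 186 keys. With lazy splitting, we use potential Phi = number of full nodes + number of near-empty nodes. Each split costs O(1) but reduces potential. Between splits, at least 93 insertions must occur in that node. Amortized structural cost is O(1) per operation, plus O(log_186 n) traversal.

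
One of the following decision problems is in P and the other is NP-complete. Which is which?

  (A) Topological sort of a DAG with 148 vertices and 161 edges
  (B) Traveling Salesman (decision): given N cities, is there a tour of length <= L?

(A) is P: DFS-based topological sort runs in O(V+E).
(B) is NP-complete: reduces from Hamiltonian Cycle.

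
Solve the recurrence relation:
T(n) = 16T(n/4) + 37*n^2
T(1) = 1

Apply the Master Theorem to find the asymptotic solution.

a=16, b=4, f(n)=37*n^2. log_4(16) = 2. Case 2: T(n) = O(n^2 log n).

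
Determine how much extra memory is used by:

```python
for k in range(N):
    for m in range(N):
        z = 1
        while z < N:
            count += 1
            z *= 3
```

Space complexity: O(1).
Only a constant amount of auxiliary storage is used; nothing grows with n.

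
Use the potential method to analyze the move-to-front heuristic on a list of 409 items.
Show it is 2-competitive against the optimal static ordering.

Let Phi = number of inversions between the MTF list and the optimal static list (0 <= Phi <= C(409,2)). Accessing an element at MTF position k and optimal position j: the move-to-front destroys all k-1 inversions in front of it that are not in front in optimal (>= k-j of them) and creates at most j-1 new ones. Amortized cost <= k + (j-1) - (k-j) = 2j - 1 <= 2 * optimal cost.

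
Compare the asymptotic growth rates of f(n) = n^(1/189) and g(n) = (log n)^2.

f(n) = n^(1/189) grows faster: any positive power of n dominates any polylog.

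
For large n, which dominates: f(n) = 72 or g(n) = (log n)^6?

g(n) = (log n)^6 grows faster: any unbounded function dominates a constant.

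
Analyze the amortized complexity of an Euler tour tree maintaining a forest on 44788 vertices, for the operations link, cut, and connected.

An Euler tour tree stores each tree's Euler tour as a balanced BST keyed by tour position. On 44788 vertices: link concatenates two tours via O(1) splits/joins of size <= 2*44788 (O(log n)); cut splits the tour at the two occurrences of the edge (O(log n)); connected compares BST roots (O(log n) to find the root). All O(log n) amortized.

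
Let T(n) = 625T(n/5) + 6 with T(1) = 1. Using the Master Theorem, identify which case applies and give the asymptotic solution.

a=625, b=5, f(n)=6.
log_5(625) = 4 > 0.
Since f(n) = O(n^0) is polynomially smaller than n^4, Case 1 applies.
T(n) = Theta(n^4).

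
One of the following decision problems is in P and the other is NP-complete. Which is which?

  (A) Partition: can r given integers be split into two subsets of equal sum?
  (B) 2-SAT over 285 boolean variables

(A) is NP-complete: Subset Sum reduces to it (one of Karp's 21 NP-complete problems).
(B) is P: 2-SAT is solvable in linear time via implication-graph SCCs.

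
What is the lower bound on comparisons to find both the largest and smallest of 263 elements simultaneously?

Pair elements first (floor(263/2) comparisons), then find max among winners and min among losers. Total: ceil(3*263/2) - 2 = 393 comparisons.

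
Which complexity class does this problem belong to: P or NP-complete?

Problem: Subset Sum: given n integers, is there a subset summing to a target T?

This problem is NP-complete: one of Karp's 21 NP-complete problems.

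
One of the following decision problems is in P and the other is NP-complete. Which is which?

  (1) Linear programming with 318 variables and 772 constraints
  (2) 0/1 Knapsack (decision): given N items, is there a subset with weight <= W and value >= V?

(1) is P: the ellipsoid and interior-point methods run in polynomial time.
(2) is NP-complete: reduces from Subset Sum.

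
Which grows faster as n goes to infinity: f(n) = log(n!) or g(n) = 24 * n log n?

f(n) = log(n!) and g(n) = 24 * n log n are Theta of each other: Stirling: log(n!) = n log n - n + O(log n) = Theta(n log n); the constant 24 doesn't change the Theta class.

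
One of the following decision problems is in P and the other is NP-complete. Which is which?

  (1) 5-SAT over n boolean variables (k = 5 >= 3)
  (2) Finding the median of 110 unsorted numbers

(1) is NP-complete: 3-SAT is NP-complete (Cook-Levin); k-SAT for k>=3 reduces from 3-SAT.
(2) is P: linear-time selection (median-of-medians) runs in O(n).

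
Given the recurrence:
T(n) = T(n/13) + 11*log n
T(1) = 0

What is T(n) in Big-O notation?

Each of the log_13(n) levels adds O(log n). T(n) = O(log^2 n).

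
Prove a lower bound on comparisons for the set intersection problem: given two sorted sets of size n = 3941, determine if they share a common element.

For two sorted arrays of size n = 3941, any correct algorithm must examine Omega(n) elements. If fewer are examined, an adversary places a common element in an unexamined gap. A merge-based scan achieves O(n), so the bound is tight.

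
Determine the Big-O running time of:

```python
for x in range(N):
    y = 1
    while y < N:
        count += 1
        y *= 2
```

Time complexity: O(n log n).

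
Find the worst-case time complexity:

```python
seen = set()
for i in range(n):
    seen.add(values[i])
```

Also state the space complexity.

Time complexity: O(n).
Space complexity: O(n).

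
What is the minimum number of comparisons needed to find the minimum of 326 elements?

Finding the minimum requires 325 comparisons, identical reasoning to finding the maximum. Each comparison eliminates one candidate.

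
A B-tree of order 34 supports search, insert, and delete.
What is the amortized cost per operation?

B-tree of order 34 has height O(log_34 n). Each operation traverses the tree height. Splits during insert and merges during delete are O(1) each and occur at most once per level. Total cost per operation: O(log_34 n).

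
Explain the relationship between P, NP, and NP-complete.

P: solvable in polynomial time. NP: verifiable in polynomial time. NP-complete: in NP and at least as hard as every problem in NP (via polynomial reduction). P is a subset of NP. If any NP-complete problem is in P, then P = NP.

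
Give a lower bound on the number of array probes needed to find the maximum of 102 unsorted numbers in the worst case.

Adversary: any unprobed cell could hold a value larger than everything seen so far. If fewer than 102 cells are probed, the adversary places the max in an unprobed cell. So all 102 cells must be examined; together with 102-1 comparisons this is tight.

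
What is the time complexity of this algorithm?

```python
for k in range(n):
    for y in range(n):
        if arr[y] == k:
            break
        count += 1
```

Time complexity: O(n^2).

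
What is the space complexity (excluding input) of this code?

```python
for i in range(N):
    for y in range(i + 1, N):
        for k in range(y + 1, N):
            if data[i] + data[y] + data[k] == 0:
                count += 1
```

Space complexity: O(1).
Only a constant amount of auxiliary storage is used; nothing grows with n.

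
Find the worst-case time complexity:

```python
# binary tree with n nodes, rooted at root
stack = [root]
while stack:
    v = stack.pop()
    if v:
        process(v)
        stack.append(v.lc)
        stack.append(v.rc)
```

Time complexity: O(n).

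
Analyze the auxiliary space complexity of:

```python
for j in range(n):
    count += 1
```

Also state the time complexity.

Space complexity: O(1).
Only a constant amount of auxiliary storage is used; nothing grows with n.
Time complexity: O(n).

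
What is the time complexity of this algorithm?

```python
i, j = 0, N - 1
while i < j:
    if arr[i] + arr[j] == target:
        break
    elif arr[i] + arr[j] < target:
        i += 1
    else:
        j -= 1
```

Time complexity: O(n).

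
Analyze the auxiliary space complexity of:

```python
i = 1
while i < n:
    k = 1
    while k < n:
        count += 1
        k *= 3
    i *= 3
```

Space complexity: O(1).
Only a constant amount of auxiliary storage is used; nothing grows with n.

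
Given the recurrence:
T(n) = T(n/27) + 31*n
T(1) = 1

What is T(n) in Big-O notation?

Geometric series: 31*n*(1 + 1/27 + 1/27^2 + ...) = O(n). T(n) = O(n).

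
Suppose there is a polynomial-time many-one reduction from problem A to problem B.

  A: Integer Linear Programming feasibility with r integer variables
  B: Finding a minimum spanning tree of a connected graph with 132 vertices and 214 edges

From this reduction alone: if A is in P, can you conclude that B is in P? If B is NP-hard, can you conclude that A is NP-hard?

A poly-time reduction A <=_p B transfers tractability DOWN (B easy => A easy) and hardness UP (A hard => B hard), not the reverse.
From A in P, the reduction alone does NOT give B in P: any problem in P trivially reduces to SAT, yet SAT is not known to be in P.
From B NP-hard, the reduction alone does NOT give A NP-hard: again, easy problems reduce to hard ones.
(Here in fact A is NP-complete and B is in P, so no such reduction is known -- its existence would imply P = NP; the analysis concerns only what the assumed reduction would or would not let you conclude.)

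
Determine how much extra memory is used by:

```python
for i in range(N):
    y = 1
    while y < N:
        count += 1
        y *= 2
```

Space complexity: O(1).
Only a constant amount of auxiliary storage is used; nothing grows with n.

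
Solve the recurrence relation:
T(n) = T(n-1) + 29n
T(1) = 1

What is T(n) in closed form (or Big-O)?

Unrolling: T(n) = 1 + 29*(2 + 3 + ... + n) = 1 + 29*(n(n+1)/2 - 1) = O(n^2).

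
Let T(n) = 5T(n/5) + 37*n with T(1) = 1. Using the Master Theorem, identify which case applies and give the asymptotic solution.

a=5, b=5, f(n)=37*n.
log_5(5) = 1, so n^(log_b(a)) = n.
f(n) = Theta(n), so Case 2 applies.
T(n) = Theta(n log n).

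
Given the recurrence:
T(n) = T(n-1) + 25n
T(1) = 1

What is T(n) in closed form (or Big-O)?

Unrolling: T(n) = 1 + 25*(2 + 3 + ... + n) = 1 + 25*(n(n+1)/2 - 1) = O(n^2).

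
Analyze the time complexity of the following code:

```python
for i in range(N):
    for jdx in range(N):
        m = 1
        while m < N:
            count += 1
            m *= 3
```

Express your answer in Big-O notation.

Time complexity: O(n^2 log n).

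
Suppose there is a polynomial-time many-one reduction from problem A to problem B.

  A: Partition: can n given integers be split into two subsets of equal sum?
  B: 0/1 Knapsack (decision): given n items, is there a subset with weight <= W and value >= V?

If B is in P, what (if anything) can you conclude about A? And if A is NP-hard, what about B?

A poly-time reduction A <=_p B means any A-instance can be transformed to a B-instance in poly time.
If B is in P: compose the reduction with B's poly-time algorithm to solve A in poly time, so A is in P.
If A is NP-hard: every NP problem reduces to A, which reduces to B; composing reductions, every NP problem reduces to B, so B is NP-hard.
(Here in fact A is NP-complete and B is NP-complete.)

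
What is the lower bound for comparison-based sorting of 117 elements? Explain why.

A comparison-based sorting algorithm corresponds to a decision tree. With 117! possible permutations, the tree has 117! leaves. The height is at least log_2(117!) = Omega(n log n) by Stirling's approximation.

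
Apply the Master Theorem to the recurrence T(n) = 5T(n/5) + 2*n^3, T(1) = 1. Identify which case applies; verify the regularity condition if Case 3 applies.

a=5, b=5, f(n)=2*n^3.
log_5(5) = 1 < 3.
f(n) = Omega(n^(1+epsilon)) for some epsilon > 0, so Case 3 is the candidate.
Regularity: a*f(n/b) = 5*2*(n/5)^3 = (5/125)*2*n^3 <= c*f(n) with c = 5/125 < 1. Satisfied.
Case 3: T(n) = Theta(n^3).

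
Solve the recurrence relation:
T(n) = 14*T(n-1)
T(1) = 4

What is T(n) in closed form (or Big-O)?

Each step multiplies by 14. T(n) = T(1)*14^(n-1) = 4*14^(n-1).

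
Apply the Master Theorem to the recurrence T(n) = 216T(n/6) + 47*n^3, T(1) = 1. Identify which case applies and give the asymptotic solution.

a=216, b=6, f(n)=47*n^3.
log_6(216) = 3, so n^(log_b(a)) = n^3.
f(n) = Theta(n^3), so Case 2 applies.
T(n) = Theta(n^3 log n).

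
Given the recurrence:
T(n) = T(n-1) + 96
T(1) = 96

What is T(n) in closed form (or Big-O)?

Unrolling: T(n) = T(n-1) + 96 = T(n-2) + 2*96 = ... = T(1) + (n-1)*96 = 96 + (n-1)*96 = 96n.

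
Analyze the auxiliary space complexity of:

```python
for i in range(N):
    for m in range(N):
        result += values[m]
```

Space complexity: O(1).
Only a constant amount of auxiliary storage is used; nothing grows with n.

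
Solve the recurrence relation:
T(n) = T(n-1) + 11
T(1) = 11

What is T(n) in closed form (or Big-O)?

Unrolling: T(n) = T(n-1) + 11 = T(n-2) + 2*11 = ... = T(1) + (n-1)*11 = 11 + (n-1)*11 = 11n.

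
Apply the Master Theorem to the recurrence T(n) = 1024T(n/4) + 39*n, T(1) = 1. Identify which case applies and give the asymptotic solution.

a=1024, b=4, f(n)=39*n.
log_4(1024) = 5 > 1.
Since f(n) = O(n^1) is polynomially smaller than n^5, Case 1 applies.
T(n) = Theta(n^5).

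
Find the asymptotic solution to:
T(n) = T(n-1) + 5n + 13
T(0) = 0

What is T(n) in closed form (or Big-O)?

Dominant term in sum is 5*sum(i, i=1..n) = 5*n*(n+1)/2 = O(n^2).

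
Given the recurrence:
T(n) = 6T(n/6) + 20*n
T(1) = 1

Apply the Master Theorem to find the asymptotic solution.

a=6, b=6, f(n)=20*n. log_6(6) = 1. Case 2: T(n) = O(n log n).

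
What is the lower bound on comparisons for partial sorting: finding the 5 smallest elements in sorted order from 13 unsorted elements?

Finding 5 smallest of 13 in sorted order: Omega(13) to identify the 5 smallest, plus Omega(5 log 5) to sort them. Total: Omega(n + k log k).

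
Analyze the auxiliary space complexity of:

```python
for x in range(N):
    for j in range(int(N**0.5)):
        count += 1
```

Space complexity: O(1).
Only a constant amount of auxiliary storage is used; nothing grows with n.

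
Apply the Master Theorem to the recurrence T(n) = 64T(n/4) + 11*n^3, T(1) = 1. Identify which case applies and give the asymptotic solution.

a=64, b=4, f(n)=11*n^3.
log_4(64) = 3, so n^(log_b(a)) = n^3.
f(n) = Theta(n^3), so Case 2 applies.
T(n) = Theta(n^3 log n).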